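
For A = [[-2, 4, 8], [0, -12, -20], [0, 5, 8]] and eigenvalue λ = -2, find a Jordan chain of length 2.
We seek v_1 ∈ ker((A + 2I)^2) \ ker(A + 2I), then set v_{i+1} = (A + 2I) v_i.

One such chain is v_1 = [[-3, 11, -5]]^T, v_2 = [[4, -10, 5]]^T. Check: (A + 2I) v_2 = [[0, 0, 0]]^T = 0.

v_1 = [[-3, 11, -5]]^T, v_2 = [[4, -10, 5]]^T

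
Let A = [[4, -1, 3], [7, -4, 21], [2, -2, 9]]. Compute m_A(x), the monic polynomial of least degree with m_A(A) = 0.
m_A(x) = (x - 3)^2

The characteristic polynomial factors as (x - 3)^3. The minimal polynomial is ∏(x - λ)^{k_λ} where k_λ is the size of the largest Jordan block at λ.

For λ = 3: rank(A - 3I) = 1, and the largest Jordan block has size 2 (the smallest k with rank((A - 3I)^k) = rank((A - 3I)^(k+1))).

So m_A(x) = (x - 3)^2.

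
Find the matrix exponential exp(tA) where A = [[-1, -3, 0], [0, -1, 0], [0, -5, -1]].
A has Jordan form J = [[-1, 1, 0], [0, -1, 0], [0, 0, -1]] with A = PJP^{-1}, so e^{tA} = P e^{tJ} P^{-1}.

For a Jordan block J_k(λ), e^{tJ_k(λ)} = e^{λt} · (I + tN + t^2 N^2/2! + ... + t^{k-1} N^{k-1}/(k-1)!) where N is the nilpotent superdiagonal part.

Assembling the blocks and conjugating back gives the entries of e^{tA} as shown above.

e^{tA} = [[e^{-t}, -3*t*e^{-t}, 0], [0, e^{-t}, 0], [0, -5*t*e^{-t}, e^{-t}]]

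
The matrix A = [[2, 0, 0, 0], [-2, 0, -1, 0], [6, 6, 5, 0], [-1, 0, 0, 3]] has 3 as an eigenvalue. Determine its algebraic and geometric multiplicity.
The characteristic polynomial is (x - 3)^2(x - 2)^2, so the factor x - 3 appears with exponent 2: the algebraic multiplicity is 2.

rank(A - 3I) = 2, so the eigenspace has dimension 4 - 2 = 2: the geometric multiplicity is 2.

algebraic multiplicity 2, geometric multiplicity 2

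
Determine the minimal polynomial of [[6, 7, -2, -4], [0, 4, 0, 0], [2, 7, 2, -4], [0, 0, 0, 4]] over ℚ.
m_A(x) = (x - 4)^2

The characteristic polynomial factors as (x - 4)^4. The minimal polynomial is ∏(x - λ)^{k_λ} where k_λ is the size of the largest Jordan block at λ.

For λ = 4: rank(A - 4I) = 1, and the largest Jordan block has size 2 (the smallest k with rank((A - 4I)^k) = rank((A - 4I)^(k+1))).

So m_A(x) = (x - 4)^2.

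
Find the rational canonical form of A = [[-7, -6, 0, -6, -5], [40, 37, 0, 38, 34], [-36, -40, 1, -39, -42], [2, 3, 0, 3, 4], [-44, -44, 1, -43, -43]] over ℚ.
The invariant factors of A (the non-unit diagonal entries of the Smith normal form of xI - A over ℚ[x]) are (x + 1)^3(x + 3)^2, each dividing the next. The characteristic polynomial is their product, (x + 1)^3(x + 3)^2.

The rational canonical form is the block-diagonal matrix of companion matrices C(f_i):
R = [[0, 0, 0, 0, -9], [1, 0, 0, 0, -33], [0, 1, 0, 0, -46], [0, 0, 1, 0, -30], [0, 0, 0, 1, -9]].

R = [[0, 0, 0, 0, -9], [1, 0, 0, 0, -33], [0, 1, 0, 0, -46], [0, 0, 1, 0, -30], [0, 0, 0, 1, -9]]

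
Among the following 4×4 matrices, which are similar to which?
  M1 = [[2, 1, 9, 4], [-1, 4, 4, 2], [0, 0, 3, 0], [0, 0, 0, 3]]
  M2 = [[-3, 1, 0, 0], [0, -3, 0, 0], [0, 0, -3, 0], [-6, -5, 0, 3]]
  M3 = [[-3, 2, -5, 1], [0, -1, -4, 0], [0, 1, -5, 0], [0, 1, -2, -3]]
3 classes: {M1}, {M2}, {M3}

Characteristic polynomials: χ_{M1} = (x - 3)^4, χ_{M2} = (x - 3)(x + 3)^3, χ_{M3} = (x + 3)^4.

{M1}: invariant factors x - 3, (x - 3)^3.

{M2}: invariant factors x + 3, (x - 3)(x + 3)^2.

{M3}: invariant factors (x + 3)^2, (x + 3)^2.

Matrices are similar if and only if their invariant-factor lists agree; the partition into similarity classes is {M1}, {M2}, {M3}.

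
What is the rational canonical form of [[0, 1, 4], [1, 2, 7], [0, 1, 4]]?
R = [[0, 0, 0], [1, 0, 0], [0, 1, 6]]

The invariant factors of A (the non-unit diagonal entries of the Smith normal form of xI - A over ℚ[x]) are x^2(x - 6), each dividing the next. The characteristic polynomial is their product, x^2(x - 6).

The rational canonical form is the block-diagonal matrix of companion matrices C(f_i):
R = [[0, 0, 0], [1, 0, 0], [0, 1, 6]].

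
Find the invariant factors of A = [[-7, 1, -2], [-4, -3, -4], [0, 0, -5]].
x + 5, (x + 5)^2

The Jordan structure of A has elementary divisors (x + 5)^2, (x + 5). Arranging the block sizes at each eigenvalue in decreasing order and taking row products gives the invariant factors.

Invariant factors (smallest first, each dividing the next): x + 5, (x + 5)^2.

Check: the last factor (x + 5)^2 is the minimal polynomial, and the product (x + 5)^3 is the characteristic polynomial.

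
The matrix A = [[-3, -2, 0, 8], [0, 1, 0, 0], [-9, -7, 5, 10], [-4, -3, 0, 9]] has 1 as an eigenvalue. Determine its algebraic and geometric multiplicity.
algebraic multiplicity 2, geometric multiplicity 1

The characteristic polynomial is (x - 5)^2(x - 1)^2, so the factor x - 1 appears with exponent 2: the algebraic multiplicity is 2.

rank(A - I) = 3, so the eigenspace has dimension 4 - 3 = 1: the geometric multiplicity is 1.

Since 1 < 2, A is not diagonalizable.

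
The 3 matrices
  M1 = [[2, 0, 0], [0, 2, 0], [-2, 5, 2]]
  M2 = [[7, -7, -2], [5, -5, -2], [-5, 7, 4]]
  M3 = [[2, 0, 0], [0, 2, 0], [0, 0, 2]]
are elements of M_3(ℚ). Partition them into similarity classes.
Characteristic polynomials: χ_{M1} = (x - 2)^3, χ_{M2} = (x - 2)^3, χ_{M3} = (x - 2)^3.

{M1, M2}: invariant factors x - 2, (x - 2)^2.

{M3}: invariant factors x - 2, x - 2, x - 2.

Matrices are similar if and only if their invariant-factor lists agree; the partition into similarity classes is {M1, M2}, {M3}.

2 classes: {M1, M2}, {M3}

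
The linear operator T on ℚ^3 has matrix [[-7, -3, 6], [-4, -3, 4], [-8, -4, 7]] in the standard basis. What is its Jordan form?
J = [[-1, 1, 0], [0, -1, 0], [0, 0, -1]]

The characteristic polynomial is det(xI - A) = (x + 1)^3, so the eigenvalues are -1 (algebraic multiplicity 3).

For λ = -1: rank(A + I) = 1, rank((A + I)^2) = 0. The eigenspace has dimension 3 - 1 = 2, so there are 2 Jordan blocks; the rank sequence gives block sizes [2, 1].

Assembling the blocks gives the Jordan form J above.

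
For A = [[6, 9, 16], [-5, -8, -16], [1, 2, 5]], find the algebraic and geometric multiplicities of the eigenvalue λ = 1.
The characteristic polynomial is (x - 1)^3, so the factor x - 1 appears with exponent 3: the algebraic multiplicity is 3.

rank(A - I) = 2, so the eigenspace has dimension 3 - 2 = 1: the geometric multiplicity is 1.

Since 1 < 3, A is not diagonalizable.

algebraic multiplicity 3, geometric multiplicity 1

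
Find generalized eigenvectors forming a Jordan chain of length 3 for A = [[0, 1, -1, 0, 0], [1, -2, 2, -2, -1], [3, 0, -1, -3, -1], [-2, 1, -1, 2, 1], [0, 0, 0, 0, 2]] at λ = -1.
We seek v_1 ∈ ker((A + I)^3) \ ker((A + I)^2), then set v_{i+1} = (A + I) v_i.

One such chain is v_1 = [[0, 1, 1, 0, 0]]^T, v_2 = [[0, 1, 0, 0, 0]]^T, v_3 = [[1, -1, 0, 1, 0]]^T. Check: (A + I) v_3 = [[0, 0, 0, 0, 0]]^T = 0.

v_1 = [[0, 1, 1, 0, 0]]^T, v_2 = [[0, 1, 0, 0, 0]]^T, v_3 = [[1, -1, 0, 1, 0]]^T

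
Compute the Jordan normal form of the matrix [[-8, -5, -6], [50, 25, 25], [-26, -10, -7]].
The characteristic polynomial is det(xI - A) = x(x - 5)^2, so the eigenvalues are 0 (algebraic multiplicity 1), 5 (algebraic multiplicity 2).

For λ = 0: algebraic multiplicity 1 gives one 1×1 block.

For λ = 5: rank(A - 5I) = 2, rank((A - 5I)^2) = 1. The eigenspace has dimension 3 - 2 = 1, so there is 1 Jordan block; the rank sequence gives block sizes [2].

Assembling the blocks gives the Jordan form J above.

J = [[0, 0, 0], [0, 5, 1], [0, 0, 5]]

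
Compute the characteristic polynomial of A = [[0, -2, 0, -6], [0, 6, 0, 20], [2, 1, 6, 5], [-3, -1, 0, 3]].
χ_A(x) = (x - 6)^2(x - 2)(x - 1)

xI - A = [[x, 2, 0, 6], [0, x - 6, 0, -20], [-2, -1, x - 6, -5], [3, 1, 0, x - 3]].

Expanding det(xI - A) along the first row:
det(xI - A) = + (x)·det([[x - 6, 0, -20], [-1, x - 6, -5], [1, 0, x - 3]]) - (2)·det([[0, 0, -20], [-2, x - 6, -5], [3, 0, x - 3]]) + (0)·det([[0, x - 6, -20], [-2, -1, -5], [3, 1, x - 3]]) - (6)·det([[0, x - 6, 0], [-2, -1, x - 6], [3, 1, 0]]).

Evaluating gives χ_A(x) = x^4 - 15x^3 + 74x^2 - 132x + 72 = (x - 6)^2(x - 2)(x - 1).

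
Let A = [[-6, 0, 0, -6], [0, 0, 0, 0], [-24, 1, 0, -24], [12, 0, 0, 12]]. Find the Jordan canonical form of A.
J = [[0, 1, 0, 0], [0, 0, 0, 0], [0, 0, 0, 0], [0, 0, 0, 6]]

The characteristic polynomial is det(xI - A) = x^3(x - 6), so the eigenvalues are 0 (algebraic multiplicity 3), 6 (algebraic multiplicity 1).

For λ = 0: rank(A) = 2, rank(A^2) = 1. The eigenspace has dimension 4 - 2 = 2, so there are 2 Jordan blocks; the rank sequence gives block sizes [2, 1].

For λ = 6: algebraic multiplicity 1 gives one 1×1 block.

Assembling the blocks gives the Jordan form J above.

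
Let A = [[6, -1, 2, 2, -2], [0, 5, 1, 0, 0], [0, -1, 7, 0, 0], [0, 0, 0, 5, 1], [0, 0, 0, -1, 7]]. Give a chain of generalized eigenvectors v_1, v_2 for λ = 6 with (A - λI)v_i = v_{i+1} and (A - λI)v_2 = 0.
We seek v_1 ∈ ker((A - 6I)^2) \ ker(A - 6I), then set v_{i+1} = (A - 6I) v_i.

One such chain is v_1 = [[-1, 0, 0, 0, 1]]^T, v_2 = [[-2, 0, 0, 1, 1]]^T. Check: (A - 6I) v_2 = [[0, 0, 0, 0, 0]]^T = 0.

v_1 = [[-1, 0, 0, 0, 1]]^T, v_2 = [[-2, 0, 0, 1, 1]]^T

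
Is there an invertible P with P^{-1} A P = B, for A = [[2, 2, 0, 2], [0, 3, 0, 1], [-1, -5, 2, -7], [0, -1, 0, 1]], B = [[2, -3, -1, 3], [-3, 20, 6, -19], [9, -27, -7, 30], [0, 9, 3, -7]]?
Yes.

Two matrices over a field are similar if and only if they have the same invariant factors.

Both A and B have characteristic polynomial (x - 2)^4 and minimal polynomial (x - 2)^2. Computing further, both have invariant factors (x - 2)^2, (x - 2)^2. Hence A and B are similar.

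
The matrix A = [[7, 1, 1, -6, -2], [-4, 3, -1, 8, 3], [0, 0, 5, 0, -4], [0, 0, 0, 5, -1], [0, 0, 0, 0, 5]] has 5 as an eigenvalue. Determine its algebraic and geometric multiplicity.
algebraic multiplicity 5, geometric multiplicity 2

The characteristic polynomial is (x - 5)^5, so the factor x - 5 appears with exponent 5: the algebraic multiplicity is 5.

rank(A - 5I) = 3, so the eigenspace has dimension 5 - 3 = 2: the geometric multiplicity is 2.

Since 2 < 5, A is not diagonalizable.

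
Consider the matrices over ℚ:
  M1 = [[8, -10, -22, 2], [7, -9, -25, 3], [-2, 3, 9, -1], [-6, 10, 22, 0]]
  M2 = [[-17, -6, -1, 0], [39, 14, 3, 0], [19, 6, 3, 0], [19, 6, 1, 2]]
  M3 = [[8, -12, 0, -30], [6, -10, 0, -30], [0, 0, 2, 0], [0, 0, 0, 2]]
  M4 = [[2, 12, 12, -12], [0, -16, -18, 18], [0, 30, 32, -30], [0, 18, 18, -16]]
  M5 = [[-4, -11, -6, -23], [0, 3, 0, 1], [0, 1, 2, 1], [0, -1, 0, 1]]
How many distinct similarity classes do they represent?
Characteristic polynomials: χ_{M1} = (x - 2)^4, χ_{M2} = (x - 2)^3(x + 4), χ_{M3} = (x - 2)^3(x + 4), χ_{M4} = (x - 2)^3(x + 4), χ_{M5} = (x - 2)^3(x + 4).

{M1}: invariant factors x - 2, (x - 2)^3.

{M2, M5}: invariant factors x - 2, (x - 2)^2(x + 4).

{M3, M4}: invariant factors x - 2, x - 2, (x - 2)(x + 4).

Matrices are similar if and only if their invariant-factor lists agree; the partition into similarity classes is {M1}, {M2, M5}, {M3, M4}.

3 classes: {M1}, {M2, M5}, {M3, M4}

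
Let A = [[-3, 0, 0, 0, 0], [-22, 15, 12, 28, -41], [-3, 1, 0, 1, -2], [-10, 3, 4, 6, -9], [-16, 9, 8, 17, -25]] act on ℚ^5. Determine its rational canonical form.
R = [[-3, 0, 0, 0, 0], [0, 0, 0, 0, 0], [0, 1, 0, 0, 0], [0, 0, 1, 0, -3], [0, 0, 0, 1, -4]]

The invariant factors of A (the non-unit diagonal entries of the Smith normal form of xI - A over ℚ[x]) are x + 3, x^2(x + 1)(x + 3), each dividing the next. The characteristic polynomial is their product, x^2(x + 1)(x + 3)^2.

The rational canonical form is the block-diagonal matrix of companion matrices C(f_i):
R = [[-3, 0, 0, 0, 0], [0, 0, 0, 0, 0], [0, 1, 0, 0, 0], [0, 0, 1, 0, -3], [0, 0, 0, 1, -4]].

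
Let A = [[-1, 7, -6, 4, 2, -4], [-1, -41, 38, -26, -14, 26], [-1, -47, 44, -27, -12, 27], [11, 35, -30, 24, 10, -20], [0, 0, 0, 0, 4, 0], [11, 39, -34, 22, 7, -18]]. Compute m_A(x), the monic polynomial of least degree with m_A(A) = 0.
The characteristic polynomial factors as (x - 4)^4(x + 2)^2. The minimal polynomial is ∏(x - λ)^{k_λ} where k_λ is the size of the largest Jordan block at λ.

For λ = -2: rank(A + 2I) = 5, and the largest Jordan block has size 2 (the smallest k with rank((A + 2I)^k) = rank((A + 2I)^(k+1))).
For λ = 4: rank(A - 4I) = 4, and the largest Jordan block has size 3 (the smallest k with rank((A - 4I)^k) = rank((A - 4I)^(k+1))).

So m_A(x) = (x - 4)^3(x + 2)^2.

m_A(x) = (x - 4)^3(x + 2)^2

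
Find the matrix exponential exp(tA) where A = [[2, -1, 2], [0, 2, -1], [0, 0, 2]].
A has Jordan form J = [[2, 1, 0], [0, 2, 1], [0, 0, 2]] with A = PJP^{-1}, so e^{tA} = P e^{tJ} P^{-1}.

For a Jordan block J_k(λ), e^{tJ_k(λ)} = e^{λt} · (I + tN + t^2 N^2/2! + ... + t^{k-1} N^{k-1}/(k-1)!) where N is the nilpotent superdiagonal part.

Assembling the blocks and conjugating back gives the entries of e^{tA} as shown above.

e^{tA} = [[e^{2*t}, -t*e^{2*t}, t*(t + 4)*e^{2*t}/2], [0, e^{2*t}, -t*e^{2*t}], [0, 0, e^{2*t}]]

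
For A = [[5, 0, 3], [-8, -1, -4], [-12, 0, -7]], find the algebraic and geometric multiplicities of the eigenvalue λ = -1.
The characteristic polynomial is (x + 1)^3, so the factor x + 1 appears with exponent 3: the algebraic multiplicity is 3.

rank(A + I) = 1, so the eigenspace has dimension 3 - 1 = 2: the geometric multiplicity is 2.

Since 2 < 3, A is not diagonalizable.

algebraic multiplicity 3, geometric multiplicity 2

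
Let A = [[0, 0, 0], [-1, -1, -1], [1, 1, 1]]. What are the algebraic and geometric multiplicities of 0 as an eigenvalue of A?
The characteristic polynomial is x^3, so the factor x appears with exponent 3: the algebraic multiplicity is 3.

rank(A) = 1, so the eigenspace has dimension 3 - 1 = 2: the geometric multiplicity is 2.

Since 2 < 3, A is not diagonalizable.

algebraic multiplicity 3, geometric multiplicity 2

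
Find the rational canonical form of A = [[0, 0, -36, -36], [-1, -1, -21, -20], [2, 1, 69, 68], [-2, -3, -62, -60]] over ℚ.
The invariant factors of A (the non-unit diagonal entries of the Smith normal form of xI - A over ℚ[x]) are (x^2 - 4x + 6)^2, each dividing the next. The characteristic polynomial is their product, (x^2 - 4x + 6)^2.

The rational canonical form is the block-diagonal matrix of companion matrices C(f_i):
R = [[0, 0, 0, -36], [1, 0, 0, 48], [0, 1, 0, -28], [0, 0, 1, 8]].

Note the characteristic polynomial does not split into linear factors over ℚ, so A has no Jordan form over ℚ; the rational canonical form exists over any field.

R = [[0, 0, 0, -36], [1, 0, 0, 48], [0, 1, 0, -28], [0, 0, 1, 8]]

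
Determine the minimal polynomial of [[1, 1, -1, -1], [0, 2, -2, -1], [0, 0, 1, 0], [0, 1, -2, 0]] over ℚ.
The characteristic polynomial factors as (x - 1)^4. The minimal polynomial is ∏(x - λ)^{k_λ} where k_λ is the size of the largest Jordan block at λ.

For λ = 1: rank(A - I) = 2, and the largest Jordan block has size 2 (the smallest k with rank((A - I)^k) = rank((A - I)^(k+1))).

So m_A(x) = (x - 1)^2.

m_A(x) = (x - 1)^2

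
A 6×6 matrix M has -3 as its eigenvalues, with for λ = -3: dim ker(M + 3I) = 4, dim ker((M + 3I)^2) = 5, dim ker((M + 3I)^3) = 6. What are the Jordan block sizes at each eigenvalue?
Jordan blocks: (-3, 3), (-3, 1), (-3, 1), (-3, 1)

λ = -3: successive nullity increments [4, 1, 1] count blocks of size ≥ k; block sizes are [3, 1, 1, 1].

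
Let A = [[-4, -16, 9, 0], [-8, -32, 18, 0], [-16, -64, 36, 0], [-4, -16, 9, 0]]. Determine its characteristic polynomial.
χ_A(x) = x^4

xI - A = [[x + 4, 16, -9, 0], [8, x + 32, -18, 0], [16, 64, x - 36, 0], [4, 16, -9, x]].

Expanding det(xI - A) along the first row:
det(xI - A) = + (x + 4)·det([[x + 32, -18, 0], [64, x - 36, 0], [16, -9, x]]) - (16)·det([[8, -18, 0], [16, x - 36, 0], [4, -9, x]]) + (-9)·det([[8, x + 32, 0], [16, 64, 0], [4, 16, x]]) - (0)·det([[8, x + 32, -18], [16, 64, x - 36], [4, 16, -9]]).

Evaluating gives χ_A(x) = x^4.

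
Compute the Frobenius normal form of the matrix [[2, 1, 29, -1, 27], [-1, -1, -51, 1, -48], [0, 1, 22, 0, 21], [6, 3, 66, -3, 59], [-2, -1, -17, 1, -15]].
R = [[0, 0, 0, 0, 12], [1, 0, 0, 0, -34], [0, 1, 0, 0, 22], [0, 0, 1, 0, -10], [0, 0, 0, 1, 5]]

The invariant factors of A (the non-unit diagonal entries of the Smith normal form of xI - A over ℚ[x]) are (x - 3)(x - 2)(x^3 + 4x - 2), each dividing the next. The characteristic polynomial is their product, (x - 3)(x - 2)(x^3 + 4x - 2).

The rational canonical form is the block-diagonal matrix of companion matrices C(f_i):
R = [[0, 0, 0, 0, 12], [1, 0, 0, 0, -34], [0, 1, 0, 0, 22], [0, 0, 1, 0, -10], [0, 0, 0, 1, 5]].

Note the characteristic polynomial does not split into linear factors over ℚ, so A has no Jordan form over ℚ; the rational canonical form exists over any field.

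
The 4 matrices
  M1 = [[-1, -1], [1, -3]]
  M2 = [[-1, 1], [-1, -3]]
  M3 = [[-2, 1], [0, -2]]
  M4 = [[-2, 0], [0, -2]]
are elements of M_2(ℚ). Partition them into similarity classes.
2 classes: {M1, M2, M3}, {M4}

Characteristic polynomials: χ_{M1} = (x + 2)^2, χ_{M2} = (x + 2)^2, χ_{M3} = (x + 2)^2, χ_{M4} = (x + 2)^2.

{M1, M2, M3}: invariant factors (x + 2)^2.

{M4}: invariant factors x + 2, x + 2.

Matrices are similar if and only if their invariant-factor lists agree; the partition into similarity classes is {M1, M2, M3}, {M4}.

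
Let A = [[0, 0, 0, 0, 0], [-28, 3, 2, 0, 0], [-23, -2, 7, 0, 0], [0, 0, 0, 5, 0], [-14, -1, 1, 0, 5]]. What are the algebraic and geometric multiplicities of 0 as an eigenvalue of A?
algebraic multiplicity 1, geometric multiplicity 1

The characteristic polynomial is x(x - 5)^4, so the factor x appears with exponent 1: the algebraic multiplicity is 1.

rank(A) = 4, so the eigenspace has dimension 5 - 4 = 1: the geometric multiplicity is 1.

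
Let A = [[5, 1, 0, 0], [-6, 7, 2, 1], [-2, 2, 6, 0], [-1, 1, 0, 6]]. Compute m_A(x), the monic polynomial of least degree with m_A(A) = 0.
The characteristic polynomial factors as (x - 6)^4. The minimal polynomial is ∏(x - λ)^{k_λ} where k_λ is the size of the largest Jordan block at λ.

For λ = 6: rank(A - 6I) = 2, and the largest Jordan block has size 3 (the smallest k with rank((A - 6I)^k) = rank((A - 6I)^(k+1))).

So m_A(x) = (x - 6)^3.

m_A(x) = (x - 6)^3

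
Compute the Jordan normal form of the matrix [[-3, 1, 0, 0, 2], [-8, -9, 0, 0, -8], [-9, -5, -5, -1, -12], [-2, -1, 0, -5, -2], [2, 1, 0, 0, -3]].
J = [[-5, 1, 0, 0, 0], [0, -5, 0, 0, 0], [0, 0, -5, 1, 0], [0, 0, 0, -5, 0], [0, 0, 0, 0, -5]]

The characteristic polynomial is det(xI - A) = (x + 5)^5, so the eigenvalues are -5 (algebraic multiplicity 5).

For λ = -5: rank(A + 5I) = 2, rank((A + 5I)^2) = 0. The eigenspace has dimension 5 - 2 = 3, so there are 3 Jordan blocks; the rank sequence gives block sizes [2, 2, 1].

Assembling the blocks gives the Jordan form J above.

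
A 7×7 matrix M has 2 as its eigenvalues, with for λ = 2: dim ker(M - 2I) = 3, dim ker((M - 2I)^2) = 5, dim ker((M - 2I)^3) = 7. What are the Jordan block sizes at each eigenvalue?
Jordan blocks: (2, 3), (2, 3), (2, 1)

λ = 2: successive nullity increments [3, 2, 2] count blocks of size ≥ k; block sizes are [3, 3, 1].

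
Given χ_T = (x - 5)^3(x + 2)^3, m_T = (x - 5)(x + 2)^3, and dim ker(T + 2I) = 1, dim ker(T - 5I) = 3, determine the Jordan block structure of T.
Jordan blocks: (-2, 3), (5, 1), (5, 1), (5, 1)

λ = -2: algebraic multiplicity 3 (exponent in χ_T), largest block size 3 (exponent in m_T), 1 block (geometric multiplicity). This forces block sizes [3].
λ = 5: algebraic multiplicity 3 (exponent in χ_T), largest block size 1 (exponent in m_T), 3 blocks (geometric multiplicity). These force block sizes [1, 1, 1].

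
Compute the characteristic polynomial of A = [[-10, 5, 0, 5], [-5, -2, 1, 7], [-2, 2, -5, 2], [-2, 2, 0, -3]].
xI - A = [[x + 10, -5, 0, -5], [5, x + 2, -1, -7], [2, -2, x + 5, -2], [2, -2, 0, x + 3]].

Expanding det(xI - A) along the first row:
det(xI - A) = + (x + 10)·det([[x + 2, -1, -7], [-2, x + 5, -2], [-2, 0, x + 3]]) - (-5)·det([[5, -1, -7], [2, x + 5, -2], [2, 0, x + 3]]) + (0)·det([[5, x + 2, -7], [2, -2, -2], [2, -2, x + 3]]) - (-5)·det([[5, x + 2, -1], [2, -2, x + 5], [2, -2, 0]]).

Evaluating gives χ_A(x) = x^4 + 20x^3 + 150x^2 + 500x + 625 = (x + 5)^4.

χ_A(x) = (x + 5)^4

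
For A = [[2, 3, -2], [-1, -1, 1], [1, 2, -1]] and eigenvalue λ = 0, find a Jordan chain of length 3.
v_1 = [[-2, 0, -1]]^T, v_2 = [[-2, 1, -1]]^T, v_3 = [[1, 0, 1]]^T

We seek v_1 ∈ ker(A^3) \ ker(A^2), then set v_{i+1} = A v_i.

One such chain is v_1 = [[-2, 0, -1]]^T, v_2 = [[-2, 1, -1]]^T, v_3 = [[1, 0, 1]]^T. Check: A v_3 = [[0, 0, 0]]^T = 0.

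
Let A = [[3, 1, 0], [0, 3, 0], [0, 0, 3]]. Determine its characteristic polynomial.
χ_A(x) = (x - 3)^3

xI - A = [[x - 3, -1, 0], [0, x - 3, 0], [0, 0, x - 3]].

Expanding det(xI - A) along the first row:
det(xI - A) = + (x - 3)·det([[x - 3, 0], [0, x - 3]]) - (-1)·det([[0, 0], [0, x - 3]]) + (0)·det([[0, x - 3], [0, 0]]).

Evaluating gives χ_A(x) = x^3 - 9x^2 + 27x - 27 = (x - 3)^3.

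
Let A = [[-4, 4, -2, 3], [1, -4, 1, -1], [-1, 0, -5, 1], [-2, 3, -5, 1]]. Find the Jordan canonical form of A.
The characteristic polynomial is det(xI - A) = (x + 1)(x + 3)(x + 4)^2, so the eigenvalues are -4 (algebraic multiplicity 2), -3 (algebraic multiplicity 1), -1 (algebraic multiplicity 1).

For λ = -4: rank(A + 4I) = 3, rank((A + 4I)^2) = 2. The eigenspace has dimension 4 - 3 = 1, so there is 1 Jordan block; the rank sequence gives block sizes [2].

For λ = -3: algebraic multiplicity 1 gives one 1×1 block.

For λ = -1: algebraic multiplicity 1 gives one 1×1 block.

Assembling the blocks gives the Jordan form J above.

J = [[-4, 1, 0, 0], [0, -4, 0, 0], [0, 0, -3, 0], [0, 0, 0, -1]]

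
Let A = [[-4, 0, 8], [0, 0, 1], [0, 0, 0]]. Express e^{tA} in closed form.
e^{tA} = [[e^{-4*t}, 0, 2 - 2*e^{-4*t}], [0, 1, t], [0, 0, 1]]

A has Jordan form J = [[-4, 0, 0], [0, 0, 1], [0, 0, 0]] with A = PJP^{-1}, so e^{tA} = P e^{tJ} P^{-1}.

For a Jordan block J_k(λ), e^{tJ_k(λ)} = e^{λt} · (I + tN + t^2 N^2/2! + ... + t^{k-1} N^{k-1}/(k-1)!) where N is the nilpotent superdiagonal part.

Assembling the blocks and conjugating back gives the entries of e^{tA} as shown above.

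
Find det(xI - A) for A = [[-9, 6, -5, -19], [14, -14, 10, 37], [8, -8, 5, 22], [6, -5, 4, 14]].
xI - A = [[x + 9, -6, 5, 19], [-14, x + 14, -10, -37], [-8, 8, x - 5, -22], [-6, 5, -4, x - 14]].

Expanding det(xI - A) along the first row:
det(xI - A) = + (x + 9)·det([[x + 14, -10, -37], [8, x - 5, -22], [5, -4, x - 14]]) - (-6)·det([[-14, -10, -37], [-8, x - 5, -22], [-6, -4, x - 14]]) + (5)·det([[-14, x + 14, -37], [-8, 8, -22], [-6, 5, x - 14]]) - (19)·det([[-14, x + 14, -10], [-8, 8, x - 5], [-6, 5, -4]]).

Evaluating gives χ_A(x) = x^4 + 4x^3 + 6x^2 + 4x + 1 = (x + 1)^4.

χ_A(x) = (x + 1)^4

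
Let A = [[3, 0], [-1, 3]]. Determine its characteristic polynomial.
xI - A = [[x - 3, 0], [1, x - 3]].

Expanding det(xI - A) along the first row:
det(xI - A) = + (x - 3)·det([[x - 3]]) - (0)·det([[1]]).

Evaluating gives χ_A(x) = x^2 - 6x + 9 = (x - 3)^2.

χ_A(x) = (x - 3)^2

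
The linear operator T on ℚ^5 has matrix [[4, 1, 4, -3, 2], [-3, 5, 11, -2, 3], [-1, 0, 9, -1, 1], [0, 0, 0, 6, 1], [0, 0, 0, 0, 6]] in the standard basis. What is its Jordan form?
The characteristic polynomial is det(xI - A) = (x - 6)^5, so the eigenvalues are 6 (algebraic multiplicity 5).

For λ = 6: rank(A - 6I) = 3, rank((A - 6I)^2) = 1, rank((A - 6I)^3) = 0. The eigenspace has dimension 5 - 3 = 2, so there are 2 Jordan blocks; the rank sequence gives block sizes [3, 2].

Assembling the blocks gives the Jordan form J above.

J = [[6, 1, 0, 0, 0], [0, 6, 1, 0, 0], [0, 0, 6, 0, 0], [0, 0, 0, 6, 1], [0, 0, 0, 0, 6]]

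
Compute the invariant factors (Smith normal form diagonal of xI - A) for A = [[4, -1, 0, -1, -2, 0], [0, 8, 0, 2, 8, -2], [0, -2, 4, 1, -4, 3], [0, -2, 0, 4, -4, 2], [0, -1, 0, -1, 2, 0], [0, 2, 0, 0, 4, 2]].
x - 4, x - 4, (x - 4)^2, (x - 4)^2

The Jordan structure of A has elementary divisors (x - 4)^2, (x - 4)^2, (x - 4), (x - 4). Arranging the block sizes at each eigenvalue in decreasing order and taking row products gives the invariant factors.

Invariant factors (smallest first, each dividing the next): x - 4, x - 4, (x - 4)^2, (x - 4)^2.

Check: the last factor (x - 4)^2 is the minimal polynomial, and the product (x - 4)^6 is the characteristic polynomial.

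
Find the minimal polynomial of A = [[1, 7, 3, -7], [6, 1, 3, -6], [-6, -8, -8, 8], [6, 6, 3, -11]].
The characteristic polynomial factors as (x + 2)(x + 5)^3. The minimal polynomial is ∏(x - λ)^{k_λ} where k_λ is the size of the largest Jordan block at λ.

For λ = -5: rank(A + 5I) = 2, and the largest Jordan block has size 2 (the smallest k with rank((A + 5I)^k) = rank((A + 5I)^(k+1))).
For λ = -2: rank(A + 2I) = 3, and the largest Jordan block has size 1 (the smallest k with rank((A + 2I)^k) = rank((A + 2I)^(k+1))).

So m_A(x) = (x + 2)(x + 5)^2.

m_A(x) = (x + 2)(x + 5)^2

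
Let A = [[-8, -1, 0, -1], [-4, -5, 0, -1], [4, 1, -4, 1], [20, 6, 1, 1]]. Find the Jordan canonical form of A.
The characteristic polynomial is det(xI - A) = (x + 4)^4, so the eigenvalues are -4 (algebraic multiplicity 4).

For λ = -4: rank(A + 4I) = 2, rank((A + 4I)^2) = 1, rank((A + 4I)^3) = 0. The eigenspace has dimension 4 - 2 = 2, so there are 2 Jordan blocks; the rank sequence gives block sizes [3, 1].

Assembling the blocks gives the Jordan form J above.

J = [[-4, 1, 0, 0], [0, -4, 1, 0], [0, 0, -4, 0], [0, 0, 0, -4]]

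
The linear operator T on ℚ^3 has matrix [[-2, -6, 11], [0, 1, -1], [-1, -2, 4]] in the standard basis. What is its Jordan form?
J = [[1, 1, 0], [0, 1, 1], [0, 0, 1]]

The characteristic polynomial is det(xI - A) = (x - 1)^3, so the eigenvalues are 1 (algebraic multiplicity 3).

For λ = 1: rank(A - I) = 2, rank((A - I)^2) = 1, rank((A - I)^3) = 0. The eigenspace has dimension 3 - 2 = 1, so there is 1 Jordan block; the rank sequence gives block sizes [3].

Assembling the blocks gives the Jordan form J above.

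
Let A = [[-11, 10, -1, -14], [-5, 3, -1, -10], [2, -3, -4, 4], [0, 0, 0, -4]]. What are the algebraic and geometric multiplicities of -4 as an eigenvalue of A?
algebraic multiplicity 4, geometric multiplicity 2

The characteristic polynomial is (x + 4)^4, so the factor x + 4 appears with exponent 4: the algebraic multiplicity is 4.

rank(A + 4I) = 2, so the eigenspace has dimension 4 - 2 = 2: the geometric multiplicity is 2.

Since 2 < 4, A is not diagonalizable.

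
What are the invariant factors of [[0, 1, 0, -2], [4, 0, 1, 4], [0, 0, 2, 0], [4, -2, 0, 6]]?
x - 2, (x - 2)^3

The Jordan structure of A has elementary divisors (x - 2)^3, (x - 2). Arranging the block sizes at each eigenvalue in decreasing order and taking row products gives the invariant factors.

Invariant factors (smallest first, each dividing the next): x - 2, (x - 2)^3.

Check: the last factor (x - 2)^3 is the minimal polynomial, and the product (x - 2)^4 is the characteristic polynomial.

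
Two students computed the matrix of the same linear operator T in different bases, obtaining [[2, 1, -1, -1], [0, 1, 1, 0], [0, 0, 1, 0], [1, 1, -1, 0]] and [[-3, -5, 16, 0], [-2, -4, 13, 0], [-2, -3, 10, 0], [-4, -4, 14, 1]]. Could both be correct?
Two matrices over a field are similar if and only if they have the same invariant factors.

Both A and B have characteristic polynomial (x - 1)^4 and minimal polynomial (x - 1)^3. Computing further, both have invariant factors x - 1, (x - 1)^3. Hence A and B are similar.

Yes.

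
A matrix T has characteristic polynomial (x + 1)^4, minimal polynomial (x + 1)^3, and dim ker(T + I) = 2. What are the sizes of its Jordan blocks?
Jordan blocks: (-1, 3), (-1, 1)

λ = -1: algebraic multiplicity 4 (exponent in χ_T), largest block size 3 (exponent in m_T), 2 blocks (geometric multiplicity). These force block sizes [3, 1].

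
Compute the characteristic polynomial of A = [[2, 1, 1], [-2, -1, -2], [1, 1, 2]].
χ_A(x) = (x - 1)^3

xI - A = [[x - 2, -1, -1], [2, x + 1, 2], [-1, -1, x - 2]].

Expanding det(xI - A) along the first row:
det(xI - A) = + (x - 2)·det([[x + 1, 2], [-1, x - 2]]) - (-1)·det([[2, 2], [-1, x - 2]]) + (-1)·det([[2, x + 1], [-1, -1]]).

Evaluating gives χ_A(x) = x^3 - 3x^2 + 3x - 1 = (x - 1)^3.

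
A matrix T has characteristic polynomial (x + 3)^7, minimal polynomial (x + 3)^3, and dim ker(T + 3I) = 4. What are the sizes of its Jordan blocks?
Jordan blocks: (-3, 3), (-3, 2), (-3, 1), (-3, 1)

λ = -3: algebraic multiplicity 7 (exponent in χ_T), largest block size 3 (exponent in m_T), 4 blocks (geometric multiplicity). These force block sizes [3, 2, 1, 1].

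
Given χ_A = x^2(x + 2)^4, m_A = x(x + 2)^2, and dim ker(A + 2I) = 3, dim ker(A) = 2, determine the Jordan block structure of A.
Jordan blocks: (-2, 2), (-2, 1), (-2, 1), (0, 1), (0, 1)

λ = -2: algebraic multiplicity 4 (exponent in χ_A), largest block size 2 (exponent in m_A), 3 blocks (geometric multiplicity). These force block sizes [2, 1, 1].
λ = 0: algebraic multiplicity 2 (exponent in χ_A), largest block size 1 (exponent in m_A), 2 blocks (geometric multiplicity). These force block sizes [1, 1].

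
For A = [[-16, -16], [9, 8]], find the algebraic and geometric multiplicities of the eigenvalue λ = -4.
algebraic multiplicity 2, geometric multiplicity 1

The characteristic polynomial is (x + 4)^2, so the factor x + 4 appears with exponent 2: the algebraic multiplicity is 2.

rank(A + 4I) = 1, so the eigenspace has dimension 2 - 1 = 1: the geometric multiplicity is 1.

Since 1 < 2, A is not diagonalizable.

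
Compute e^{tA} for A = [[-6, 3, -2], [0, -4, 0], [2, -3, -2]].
A has Jordan form J = [[-4, 1, 0], [0, -4, 0], [0, 0, -4]] with A = PJP^{-1}, so e^{tA} = P e^{tJ} P^{-1}.

For a Jordan block J_k(λ), e^{tJ_k(λ)} = e^{λt} · (I + tN + t^2 N^2/2! + ... + t^{k-1} N^{k-1}/(k-1)!) where N is the nilpotent superdiagonal part.

Assembling the blocks and conjugating back gives the entries of e^{tA} as shown above.

e^{tA} = [[(1 - 2*t)*e^{-4*t}, 3*t*e^{-4*t}, -2*t*e^{-4*t}], [0, e^{-4*t}, 0], [2*t*e^{-4*t}, -3*t*e^{-4*t}, (2*t + 1)*e^{-4*t}]]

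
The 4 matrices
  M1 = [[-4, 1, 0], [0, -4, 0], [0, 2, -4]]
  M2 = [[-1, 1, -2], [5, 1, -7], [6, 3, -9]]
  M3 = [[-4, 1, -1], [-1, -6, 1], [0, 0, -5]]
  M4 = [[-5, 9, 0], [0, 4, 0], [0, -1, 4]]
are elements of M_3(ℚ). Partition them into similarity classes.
Characteristic polynomials: χ_{M1} = (x + 4)^3, χ_{M2} = (x + 3)^3, χ_{M3} = (x + 5)^3, χ_{M4} = (x - 4)^2(x + 5).

{M1}: invariant factors x + 4, (x + 4)^2.

{M2}: invariant factors (x + 3)^3.

{M3}: invariant factors x + 5, (x + 5)^2.

{M4}: invariant factors (x - 4)^2(x + 5).

Matrices are similar if and only if their invariant-factor lists agree; the partition into similarity classes is {M1}, {M2}, {M3}, {M4}.

4 classes: {M1}, {M2}, {M3}, {M4}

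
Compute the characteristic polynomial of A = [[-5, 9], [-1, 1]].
xI - A = [[x + 5, -9], [1, x - 1]].

Expanding det(xI - A) along the first row:
det(xI - A) = + (x + 5)·det([[x - 1]]) - (-9)·det([[1]]).

Evaluating gives χ_A(x) = x^2 + 4x + 4 = (x + 2)^2.

χ_A(x) = (x + 2)^2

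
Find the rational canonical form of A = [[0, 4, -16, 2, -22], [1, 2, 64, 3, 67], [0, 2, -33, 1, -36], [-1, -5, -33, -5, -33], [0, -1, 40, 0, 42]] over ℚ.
The invariant factors of A (the non-unit diagonal entries of the Smith normal form of xI - A over ℚ[x]) are (x - 2)(x^2 - 2x - 5)^2, each dividing the next. The characteristic polynomial is their product, (x - 2)(x^2 - 2x - 5)^2.

The rational canonical form is the block-diagonal matrix of companion matrices C(f_i):
R = [[0, 0, 0, 0, 50], [1, 0, 0, 0, 15], [0, 1, 0, 0, -32], [0, 0, 1, 0, -2], [0, 0, 0, 1, 6]].

Note the characteristic polynomial does not split into linear factors over ℚ, so A has no Jordan form over ℚ; the rational canonical form exists over any field.

R = [[0, 0, 0, 0, 50], [1, 0, 0, 0, 15], [0, 1, 0, 0, -32], [0, 0, 1, 0, -2], [0, 0, 0, 1, 6]]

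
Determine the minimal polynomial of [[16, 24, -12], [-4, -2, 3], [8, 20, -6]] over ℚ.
m_A(x) = x(x - 4)^2

The characteristic polynomial factors as x(x - 4)^2. The minimal polynomial is ∏(x - λ)^{k_λ} where k_λ is the size of the largest Jordan block at λ.

For λ = 0: rank(A) = 2, and the largest Jordan block has size 1 (the smallest k with rank(A^k) = rank(A^(k+1))).
For λ = 4: rank(A - 4I) = 2, and the largest Jordan block has size 2 (the smallest k with rank((A - 4I)^k) = rank((A - 4I)^(k+1))).

So m_A(x) = x(x - 4)^2.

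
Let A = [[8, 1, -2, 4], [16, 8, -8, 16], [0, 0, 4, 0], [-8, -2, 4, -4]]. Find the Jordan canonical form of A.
The characteristic polynomial is det(xI - A) = (x - 4)^4, so the eigenvalues are 4 (algebraic multiplicity 4).

For λ = 4: rank(A - 4I) = 1, rank((A - 4I)^2) = 0. The eigenspace has dimension 4 - 1 = 3, so there are 3 Jordan blocks; the rank sequence gives block sizes [2, 1, 1].

Assembling the blocks gives the Jordan form J above.

J = [[4, 1, 0, 0], [0, 4, 0, 0], [0, 0, 4, 0], [0, 0, 0, 4]]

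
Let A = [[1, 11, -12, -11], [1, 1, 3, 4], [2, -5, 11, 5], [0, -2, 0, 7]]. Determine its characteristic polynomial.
χ_A(x) = (x - 5)^4

xI - A = [[x - 1, -11, 12, 11], [-1, x - 1, -3, -4], [-2, 5, x - 11, -5], [0, 2, 0, x - 7]].

Expanding det(xI - A) along the first row:
det(xI - A) = + (x - 1)·det([[x - 1, -3, -4], [5, x - 11, -5], [2, 0, x - 7]]) - (-11)·det([[-1, -3, -4], [-2, x - 11, -5], [0, 0, x - 7]]) + (12)·det([[-1, x - 1, -4], [-2, 5, -5], [0, 2, x - 7]]) - (11)·det([[-1, x - 1, -3], [-2, 5, x - 11], [0, 2, 0]]).

Evaluating gives χ_A(x) = x^4 - 20x^3 + 150x^2 - 500x + 625 = (x - 5)^4.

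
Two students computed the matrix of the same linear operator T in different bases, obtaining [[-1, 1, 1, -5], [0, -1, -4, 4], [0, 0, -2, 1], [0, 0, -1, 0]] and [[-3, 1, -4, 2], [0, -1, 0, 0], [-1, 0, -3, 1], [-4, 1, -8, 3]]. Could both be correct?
Yes.

Two matrices over a field are similar if and only if they have the same invariant factors.

Both A and B have characteristic polynomial (x + 1)^4 and minimal polynomial (x + 1)^2. Computing further, both have invariant factors (x + 1)^2, (x + 1)^2. Hence A and B are similar.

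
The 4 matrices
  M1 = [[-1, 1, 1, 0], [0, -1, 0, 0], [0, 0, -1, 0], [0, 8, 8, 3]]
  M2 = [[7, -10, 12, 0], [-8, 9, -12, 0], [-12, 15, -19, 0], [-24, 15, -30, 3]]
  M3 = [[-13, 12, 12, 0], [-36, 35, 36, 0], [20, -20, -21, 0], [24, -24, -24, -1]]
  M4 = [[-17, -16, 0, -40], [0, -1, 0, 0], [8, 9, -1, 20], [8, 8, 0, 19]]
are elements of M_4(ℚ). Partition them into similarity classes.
2 classes: {M1, M2, M4}, {M3}

Characteristic polynomials: χ_{M1} = (x - 3)(x + 1)^3, χ_{M2} = (x - 3)(x + 1)^3, χ_{M3} = (x - 3)(x + 1)^3, χ_{M4} = (x - 3)(x + 1)^3.

{M1, M2, M4}: invariant factors x + 1, (x - 3)(x + 1)^2.

{M3}: invariant factors x + 1, x + 1, (x - 3)(x + 1).

Matrices are similar if and only if their invariant-factor lists agree; the partition into similarity classes is {M1, M2, M4}, {M3}.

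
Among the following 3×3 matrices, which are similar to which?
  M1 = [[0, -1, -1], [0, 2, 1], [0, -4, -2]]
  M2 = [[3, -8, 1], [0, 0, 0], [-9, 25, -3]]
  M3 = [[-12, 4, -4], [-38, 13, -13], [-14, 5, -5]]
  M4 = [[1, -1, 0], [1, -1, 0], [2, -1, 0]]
Characteristic polynomials: χ_{M1} = x^3, χ_{M2} = x^3, χ_{M3} = x^2(x + 4), χ_{M4} = x^3.

{M1, M2, M4}: invariant factors x^3.

{M3}: invariant factors x^2(x + 4).

Matrices are similar if and only if their invariant-factor lists agree; the partition into similarity classes is {M1, M2, M4}, {M3}.

2 classes: {M1, M2, M4}, {M3}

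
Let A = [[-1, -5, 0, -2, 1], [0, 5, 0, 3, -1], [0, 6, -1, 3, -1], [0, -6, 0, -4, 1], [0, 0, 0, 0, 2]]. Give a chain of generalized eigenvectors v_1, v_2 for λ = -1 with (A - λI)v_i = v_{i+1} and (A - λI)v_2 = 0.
v_1 = [[0, -1, 0, 2, 0]]^T, v_2 = [[1, 0, 0, 0, 0]]^T

We seek v_1 ∈ ker((A + I)^2) \ ker(A + I), then set v_{i+1} = (A + I) v_i.

One such chain is v_1 = [[0, -1, 0, 2, 0]]^T, v_2 = [[1, 0, 0, 0, 0]]^T. Check: (A + I) v_2 = [[0, 0, 0, 0, 0]]^T = 0.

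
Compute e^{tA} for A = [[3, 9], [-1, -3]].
A has Jordan form J = [[0, 1], [0, 0]] with A = PJP^{-1}, so e^{tA} = P e^{tJ} P^{-1}.

For a Jordan block J_k(λ), e^{tJ_k(λ)} = e^{λt} · (I + tN + t^2 N^2/2! + ... + t^{k-1} N^{k-1}/(k-1)!) where N is the nilpotent superdiagonal part.

Assembling the blocks and conjugating back gives the entries of e^{tA} as shown above.

e^{tA} = [[3*t + 1, 9*t], [-t, 1 - 3*t]]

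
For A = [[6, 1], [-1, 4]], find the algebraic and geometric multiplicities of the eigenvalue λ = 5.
The characteristic polynomial is (x - 5)^2, so the factor x - 5 appears with exponent 2: the algebraic multiplicity is 2.

rank(A - 5I) = 1, so the eigenspace has dimension 2 - 1 = 1: the geometric multiplicity is 1.

Since 1 < 2, A is not diagonalizable.

algebraic multiplicity 2, geometric multiplicity 1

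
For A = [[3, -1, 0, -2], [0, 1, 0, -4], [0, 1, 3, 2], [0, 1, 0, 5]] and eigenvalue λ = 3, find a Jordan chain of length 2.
v_1 = [[7, 13, -6, -6]]^T, v_2 = [[-1, -2, 1, 1]]^T

We seek v_1 ∈ ker((A - 3I)^2) \ ker(A - 3I), then set v_{i+1} = (A - 3I) v_i.

One such chain is v_1 = [[7, 13, -6, -6]]^T, v_2 = [[-1, -2, 1, 1]]^T. Check: (A - 3I) v_2 = [[0, 0, 0, 0]]^T = 0.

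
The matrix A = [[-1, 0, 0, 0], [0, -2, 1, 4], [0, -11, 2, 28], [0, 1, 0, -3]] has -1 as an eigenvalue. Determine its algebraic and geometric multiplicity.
The characteristic polynomial is (x + 1)^4, so the factor x + 1 appears with exponent 4: the algebraic multiplicity is 4.

rank(A + I) = 2, so the eigenspace has dimension 4 - 2 = 2: the geometric multiplicity is 2.

Since 2 < 4, A is not diagonalizable.

algebraic multiplicity 4, geometric multiplicity 2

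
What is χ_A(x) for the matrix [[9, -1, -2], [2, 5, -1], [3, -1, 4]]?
χ_A(x) = (x - 6)^3

xI - A = [[x - 9, 1, 2], [-2, x - 5, 1], [-3, 1, x - 4]].

Expanding det(xI - A) along the first row:
det(xI - A) = + (x - 9)·det([[x - 5, 1], [1, x - 4]]) - (1)·det([[-2, 1], [-3, x - 4]]) + (2)·det([[-2, x - 5], [-3, 1]]).

Evaluating gives χ_A(x) = x^3 - 18x^2 + 108x - 216 = (x - 6)^3.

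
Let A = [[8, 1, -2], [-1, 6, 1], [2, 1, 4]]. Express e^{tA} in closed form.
e^{tA} = [[(-t^2 + 4*t + 2)*e^{6*t}/2, t*e^{6*t}, t*(t - 4)*e^{6*t}/2], [-t*e^{6*t}, e^{6*t}, t*e^{6*t}], [t*(4 - t)*e^{6*t}/2, t*e^{6*t}, (t^2 - 4*t + 2)*e^{6*t}/2]]

A has Jordan form J = [[6, 1, 0], [0, 6, 1], [0, 0, 6]] with A = PJP^{-1}, so e^{tA} = P e^{tJ} P^{-1}.

For a Jordan block J_k(λ), e^{tJ_k(λ)} = e^{λt} · (I + tN + t^2 N^2/2! + ... + t^{k-1} N^{k-1}/(k-1)!) where N is the nilpotent superdiagonal part.

Assembling the blocks and conjugating back gives the entries of e^{tA} as shown above.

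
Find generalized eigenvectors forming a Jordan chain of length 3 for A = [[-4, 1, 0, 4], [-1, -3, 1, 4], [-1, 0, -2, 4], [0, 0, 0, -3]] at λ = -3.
We seek v_1 ∈ ker((A + 3I)^3) \ ker((A + 3I)^2), then set v_{i+1} = (A + 3I) v_i.

One such chain is v_1 = [[0, 0, 1, 0]]^T, v_2 = [[0, 1, 1, 0]]^T, v_3 = [[1, 1, 1, 0]]^T. Check: (A + 3I) v_3 = [[0, 0, 0, 0]]^T = 0.

v_1 = [[0, 0, 1, 0]]^T, v_2 = [[0, 1, 1, 0]]^T, v_3 = [[1, 1, 1, 0]]^T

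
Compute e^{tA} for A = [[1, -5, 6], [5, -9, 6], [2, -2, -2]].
A has Jordan form J = [[-4, 1, 0], [0, -4, 0], [0, 0, -2]] with A = PJP^{-1}, so e^{tA} = P e^{tJ} P^{-1}.

For a Jordan block J_k(λ), e^{tJ_k(λ)} = e^{λt} · (I + tN + t^2 N^2/2! + ... + t^{k-1} N^{k-1}/(k-1)!) where N is the nilpotent superdiagonal part.

Assembling the blocks and conjugating back gives the entries of e^{tA} as shown above.

e^{tA} = [[(-t + 3*e^{2*t} - 2)*e^{-4*t}, (t - 3*e^{2*t} + 3)*e^{-4*t}, (3*e^{2*t} - 3)*e^{-4*t}], [(-t + 3*e^{2*t} - 3)*e^{-4*t}, (t - 3*e^{2*t} + 4)*e^{-4*t}, (3*e^{2*t} - 3)*e^{-4*t}], [(e^{2*t} - 1)*e^{-4*t}, (1 - e^{2*t})*e^{-4*t}, e^{-2*t}]]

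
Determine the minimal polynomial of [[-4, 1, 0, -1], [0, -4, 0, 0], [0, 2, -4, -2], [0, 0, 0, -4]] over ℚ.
m_A(x) = (x + 4)^2

The characteristic polynomial factors as (x + 4)^4. The minimal polynomial is ∏(x - λ)^{k_λ} where k_λ is the size of the largest Jordan block at λ.

For λ = -4: rank(A + 4I) = 1, and the largest Jordan block has size 2 (the smallest k with rank((A + 4I)^k) = rank((A + 4I)^(k+1))).

So m_A(x) = (x + 4)^2.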